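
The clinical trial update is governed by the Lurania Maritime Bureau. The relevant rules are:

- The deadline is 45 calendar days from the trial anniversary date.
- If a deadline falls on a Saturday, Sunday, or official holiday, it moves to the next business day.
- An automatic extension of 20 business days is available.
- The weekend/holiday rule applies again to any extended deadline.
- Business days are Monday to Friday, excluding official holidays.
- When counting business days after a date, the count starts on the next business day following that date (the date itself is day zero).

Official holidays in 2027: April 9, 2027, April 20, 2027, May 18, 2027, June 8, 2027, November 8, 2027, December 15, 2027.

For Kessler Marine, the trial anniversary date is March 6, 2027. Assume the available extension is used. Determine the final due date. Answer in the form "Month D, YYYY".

45 calendar days after March 6, 2027 is April 20, 2027.
April 20, 2027 is a listed holiday, so it moves to the next business day, April 21, 2027 (Wednesday).
Applying the 20-business-day extension: 20 business days after April 21, 2027 is May 20, 2027.
May 20, 2027 (Thursday) is already a business day.
The final due date is May 20, 2027.

May 20, 2027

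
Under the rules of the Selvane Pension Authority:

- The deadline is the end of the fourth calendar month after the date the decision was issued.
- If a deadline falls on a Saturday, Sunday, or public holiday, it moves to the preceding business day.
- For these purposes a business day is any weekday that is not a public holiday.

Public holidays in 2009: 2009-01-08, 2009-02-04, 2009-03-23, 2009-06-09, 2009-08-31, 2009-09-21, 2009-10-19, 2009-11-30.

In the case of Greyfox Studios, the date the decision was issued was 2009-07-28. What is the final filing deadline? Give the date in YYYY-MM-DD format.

2009-11-27

4 months after 2009-07-28 falls in November 2009; the last day of that month is 2009-11-30.
Because 2009-11-30 is a listed holiday, the deadline becomes 2009-11-27 (Friday).
The final due date is 2009-11-27.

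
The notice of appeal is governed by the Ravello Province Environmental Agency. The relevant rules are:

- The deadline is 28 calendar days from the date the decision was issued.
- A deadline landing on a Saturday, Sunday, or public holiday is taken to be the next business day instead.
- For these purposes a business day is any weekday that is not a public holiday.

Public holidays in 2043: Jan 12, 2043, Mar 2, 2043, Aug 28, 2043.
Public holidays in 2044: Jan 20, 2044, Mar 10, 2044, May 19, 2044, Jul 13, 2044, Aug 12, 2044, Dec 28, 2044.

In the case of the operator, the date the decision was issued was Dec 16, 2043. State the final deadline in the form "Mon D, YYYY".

28 calendar days after Dec 16, 2043 is Jan 13, 2044.
Jan 13, 2044 is a Wednesday and not a listed holiday, so it stands.
The final due date is Jan 13, 2044.

Jan 13, 2044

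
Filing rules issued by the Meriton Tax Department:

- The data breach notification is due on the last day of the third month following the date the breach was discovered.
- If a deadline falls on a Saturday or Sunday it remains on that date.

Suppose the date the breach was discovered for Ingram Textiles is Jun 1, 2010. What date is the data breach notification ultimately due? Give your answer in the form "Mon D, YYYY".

Sep 30, 2010

3 months after Jun 1, 2010 falls in September 2010; the last day of that month is Sep 30, 2010.
Sep 30, 2010 falls on a Thursday. The rules make no weekend/holiday allowance, so it remains Sep 30, 2010.
Final deadline: Sep 30, 2010.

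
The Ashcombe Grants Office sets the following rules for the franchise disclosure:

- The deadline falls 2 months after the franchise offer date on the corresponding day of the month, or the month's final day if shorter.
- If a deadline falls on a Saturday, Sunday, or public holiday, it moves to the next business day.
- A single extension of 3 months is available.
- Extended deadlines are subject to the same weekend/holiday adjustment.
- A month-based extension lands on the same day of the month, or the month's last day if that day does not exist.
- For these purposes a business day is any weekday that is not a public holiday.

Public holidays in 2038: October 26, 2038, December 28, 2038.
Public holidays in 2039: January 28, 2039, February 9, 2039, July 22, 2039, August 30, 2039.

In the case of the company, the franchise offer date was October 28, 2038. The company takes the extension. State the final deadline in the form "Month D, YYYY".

Moving 2 months forward from October 28, 2038 on the corresponding day gives December 28, 2038.
December 28, 2038 is a listed holiday; the next business day is December 29, 2038 (Wednesday).
The 3 months extension carries December 29, 2038 to March 29, 2039.
March 29, 2039 is a Tuesday and not a listed holiday, so it stands.
So the filing is due March 29, 2039.

March 29, 2039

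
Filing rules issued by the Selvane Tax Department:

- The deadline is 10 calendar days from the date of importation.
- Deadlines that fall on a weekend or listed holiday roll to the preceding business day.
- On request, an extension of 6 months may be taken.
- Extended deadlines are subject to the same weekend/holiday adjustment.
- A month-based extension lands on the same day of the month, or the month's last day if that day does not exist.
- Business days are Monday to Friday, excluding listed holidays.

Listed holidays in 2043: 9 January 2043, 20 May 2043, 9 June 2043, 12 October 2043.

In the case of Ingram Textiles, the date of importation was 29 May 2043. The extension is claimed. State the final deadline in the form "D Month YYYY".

8 December 2043

10 calendar days after 29 May 2043 is 8 June 2043.
8 June 2043 falls on a Monday, which is a business day, so no adjustment is needed.
Applying the 6 months extension: 6 months after 8 June 2043 is 8 December 2043.
8 December 2043 is a Tuesday and not a listed holiday, so it stands.
Final deadline: 8 December 2043.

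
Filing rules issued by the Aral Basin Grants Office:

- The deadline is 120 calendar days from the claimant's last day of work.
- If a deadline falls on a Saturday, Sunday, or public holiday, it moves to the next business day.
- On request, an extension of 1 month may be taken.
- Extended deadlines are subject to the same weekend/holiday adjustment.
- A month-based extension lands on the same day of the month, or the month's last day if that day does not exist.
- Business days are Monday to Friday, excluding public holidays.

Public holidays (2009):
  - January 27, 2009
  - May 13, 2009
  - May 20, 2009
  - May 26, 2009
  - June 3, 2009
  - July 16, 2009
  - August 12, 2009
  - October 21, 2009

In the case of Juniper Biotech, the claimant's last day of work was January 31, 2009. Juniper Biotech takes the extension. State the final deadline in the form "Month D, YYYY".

Trigger date January 31, 2009 + 120 calendar days = May 31, 2009.
May 31, 2009 is a Sunday, so it moves to the next business day, June 1, 2009 (Monday).
The 1 month extension carries June 1, 2009 to July 1, 2009.
July 1, 2009 (Wednesday) is already a business day.
Deadline: July 1, 2009.

July 1, 2009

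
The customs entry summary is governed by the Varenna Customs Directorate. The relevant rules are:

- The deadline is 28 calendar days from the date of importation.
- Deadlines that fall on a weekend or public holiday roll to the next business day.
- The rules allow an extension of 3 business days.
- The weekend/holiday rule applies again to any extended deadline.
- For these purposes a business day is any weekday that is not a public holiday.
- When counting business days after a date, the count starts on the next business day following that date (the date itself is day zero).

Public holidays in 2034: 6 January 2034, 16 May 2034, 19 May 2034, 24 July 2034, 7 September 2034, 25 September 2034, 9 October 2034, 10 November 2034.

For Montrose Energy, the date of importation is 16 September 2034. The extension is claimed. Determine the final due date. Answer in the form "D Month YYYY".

28 calendar days after 16 September 2034 is 14 October 2034.
14 October 2034 is a Saturday, so it moves to the next business day, 16 October 2034 (Monday).
Counting 3 further business days from 16 October 2034 reaches 19 October 2034.
19 October 2034 (Thursday) is already a business day.
Deadline: 19 October 2034.

19 October 2034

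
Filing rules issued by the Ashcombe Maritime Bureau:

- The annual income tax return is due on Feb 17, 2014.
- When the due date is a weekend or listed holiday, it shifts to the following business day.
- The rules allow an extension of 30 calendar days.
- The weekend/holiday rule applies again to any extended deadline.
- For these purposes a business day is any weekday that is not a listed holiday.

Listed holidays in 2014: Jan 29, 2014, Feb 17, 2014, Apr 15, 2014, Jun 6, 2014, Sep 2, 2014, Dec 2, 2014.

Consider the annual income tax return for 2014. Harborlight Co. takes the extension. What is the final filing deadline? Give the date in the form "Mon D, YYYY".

Start from the fixed due date, Feb 17, 2014.
Feb 17, 2014 falls on a listed holiday. Rolling to the next business day gives Feb 18, 2014, a Tuesday.
Applying the 30-calendar-day extension: Feb 18, 2014 + 30 days = Mar 20, 2014.
Since Mar 20, 2014 is a Thursday and not a holiday, the date is unchanged.
Deadline: Mar 20, 2014.

Mar 20, 2014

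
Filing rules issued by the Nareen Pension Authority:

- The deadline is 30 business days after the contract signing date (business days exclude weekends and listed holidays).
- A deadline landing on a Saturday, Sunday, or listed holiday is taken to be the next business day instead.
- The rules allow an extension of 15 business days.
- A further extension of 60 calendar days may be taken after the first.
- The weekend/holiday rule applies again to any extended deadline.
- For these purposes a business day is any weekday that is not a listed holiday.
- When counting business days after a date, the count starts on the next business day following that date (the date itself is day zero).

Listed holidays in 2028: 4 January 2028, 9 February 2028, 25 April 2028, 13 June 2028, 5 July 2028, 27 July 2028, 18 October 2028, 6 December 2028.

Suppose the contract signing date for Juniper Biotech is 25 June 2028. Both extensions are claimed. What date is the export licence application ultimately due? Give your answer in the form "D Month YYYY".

30 business days after 25 June 2028, excluding weekends and holidays, is 8 August 2028.
8 August 2028 (Tuesday) is already a business day.
Applying the 15-business-day extension: 15 business days after 8 August 2028 is 29 August 2028.
29 August 2028 falls on a Tuesday, which is a business day, so no adjustment is needed.
With the 60-day extension, 29 August 2028 becomes 28 October 2028.
28 October 2028 is a Saturday; the next business day is 30 October 2028 (Monday).
Deadline: 30 October 2028.

30 October 2028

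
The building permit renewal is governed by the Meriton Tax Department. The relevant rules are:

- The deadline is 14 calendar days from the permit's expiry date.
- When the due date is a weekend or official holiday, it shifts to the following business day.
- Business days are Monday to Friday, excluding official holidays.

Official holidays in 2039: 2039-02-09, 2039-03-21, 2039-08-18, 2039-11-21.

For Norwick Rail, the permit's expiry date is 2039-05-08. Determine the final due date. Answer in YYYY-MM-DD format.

2039-05-23

From 2039-05-08, 14 calendar days later is 2039-05-22.
2039-05-22 is a Sunday, so it moves to the next business day, 2039-05-23 (Monday).
Final deadline: 2039-05-23.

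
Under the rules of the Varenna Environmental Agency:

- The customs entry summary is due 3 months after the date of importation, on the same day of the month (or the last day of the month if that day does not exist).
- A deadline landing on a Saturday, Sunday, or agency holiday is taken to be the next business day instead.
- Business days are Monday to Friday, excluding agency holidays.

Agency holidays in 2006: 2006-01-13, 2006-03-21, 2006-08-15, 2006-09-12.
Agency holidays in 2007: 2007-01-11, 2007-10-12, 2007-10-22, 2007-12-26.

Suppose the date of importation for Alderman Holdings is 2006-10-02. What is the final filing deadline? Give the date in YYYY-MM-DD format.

2007-01-02

Moving 3 months forward from 2006-10-02 on the corresponding day gives 2007-01-02.
2007-01-02 is a Tuesday and not a listed holiday, so it stands.
So the filing is due 2007-01-02.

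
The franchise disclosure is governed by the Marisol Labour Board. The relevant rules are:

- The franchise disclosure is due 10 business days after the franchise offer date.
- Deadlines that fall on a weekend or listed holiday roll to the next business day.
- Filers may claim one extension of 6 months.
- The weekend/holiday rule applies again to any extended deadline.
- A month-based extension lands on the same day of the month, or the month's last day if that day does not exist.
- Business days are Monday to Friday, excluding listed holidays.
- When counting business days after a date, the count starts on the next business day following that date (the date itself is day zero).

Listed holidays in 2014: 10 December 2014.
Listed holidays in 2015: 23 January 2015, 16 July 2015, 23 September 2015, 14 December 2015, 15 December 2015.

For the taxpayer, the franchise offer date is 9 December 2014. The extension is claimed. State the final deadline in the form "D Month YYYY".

Counting 10 business days after 9 December 2014 (skipping weekends and listed holidays) reaches 24 December 2014.
24 December 2014 (Wednesday) is already a business day.
Add 6 months to 24 December 2014: 24 June 2015.
Since 24 June 2015 is a Wednesday and not a holiday, the date is unchanged.
Final deadline: 24 June 2015.

24 June 2015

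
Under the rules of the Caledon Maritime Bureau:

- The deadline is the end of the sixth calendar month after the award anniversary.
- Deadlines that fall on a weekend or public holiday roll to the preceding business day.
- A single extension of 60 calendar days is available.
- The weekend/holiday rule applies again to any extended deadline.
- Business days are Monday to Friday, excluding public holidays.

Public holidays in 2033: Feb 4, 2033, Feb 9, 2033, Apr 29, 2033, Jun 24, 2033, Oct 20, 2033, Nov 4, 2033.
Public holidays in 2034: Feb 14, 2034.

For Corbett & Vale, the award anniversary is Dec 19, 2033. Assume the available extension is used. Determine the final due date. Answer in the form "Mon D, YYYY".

Aug 29, 2034

The sixth month after Dec 19, 2033 is June 2034, whose last day is Jun 30, 2034.
Jun 30, 2034 is a Friday and not a listed holiday, so it stands.
Applying the 60-calendar-day extension: Jun 30, 2034 + 60 days = Aug 29, 2034.
Aug 29, 2034 is a Tuesday and not a listed holiday, so it stands.
So the filing is due Aug 29, 2034.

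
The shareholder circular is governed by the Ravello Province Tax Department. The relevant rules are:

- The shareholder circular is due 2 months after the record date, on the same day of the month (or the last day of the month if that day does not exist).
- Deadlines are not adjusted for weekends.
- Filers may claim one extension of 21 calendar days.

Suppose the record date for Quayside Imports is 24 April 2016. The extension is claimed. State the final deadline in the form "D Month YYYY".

2 months after 24 April 2016, on the same day of the month, is 24 June 2016.
24 June 2016 falls on a Friday. The rules make no weekend/holiday allowance, so it remains 24 June 2016.
Add the 21 calendar-day extension to 24 June 2016: 15 July 2016.
15 July 2016 is a Friday; no weekend or holiday adjustment applies.
Final deadline: 15 July 2016.

15 July 2016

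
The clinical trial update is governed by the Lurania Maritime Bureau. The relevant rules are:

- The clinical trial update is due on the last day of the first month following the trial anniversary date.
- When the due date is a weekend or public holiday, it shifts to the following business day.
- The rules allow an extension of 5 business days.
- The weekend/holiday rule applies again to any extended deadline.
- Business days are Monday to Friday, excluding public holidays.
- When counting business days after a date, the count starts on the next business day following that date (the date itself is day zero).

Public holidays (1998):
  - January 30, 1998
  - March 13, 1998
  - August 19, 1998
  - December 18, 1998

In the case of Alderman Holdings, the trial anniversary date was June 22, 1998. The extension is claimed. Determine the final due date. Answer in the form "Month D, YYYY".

1 month after June 22, 1998 falls in July 1998; the last day of that month is July 31, 1998.
July 31, 1998 (Friday) is already a business day.
Counting 5 further business days from July 31, 1998 reaches August 7, 1998.
August 7, 1998 is a Friday and not a listed holiday, so it stands.
The final due date is August 7, 1998.

August 7, 1998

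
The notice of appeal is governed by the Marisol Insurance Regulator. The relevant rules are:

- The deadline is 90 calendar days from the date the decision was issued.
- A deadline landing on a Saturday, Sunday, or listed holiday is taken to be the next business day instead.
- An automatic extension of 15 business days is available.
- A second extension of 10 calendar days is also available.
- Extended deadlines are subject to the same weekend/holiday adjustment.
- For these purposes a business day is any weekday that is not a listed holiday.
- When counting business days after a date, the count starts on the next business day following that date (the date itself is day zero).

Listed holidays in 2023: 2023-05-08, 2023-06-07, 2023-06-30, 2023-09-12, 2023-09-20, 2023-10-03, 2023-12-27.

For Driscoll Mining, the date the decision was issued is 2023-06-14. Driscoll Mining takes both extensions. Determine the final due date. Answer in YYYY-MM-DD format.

2023-10-16

Adding 90 calendar days to 2023-06-14 gives 2023-09-12.
2023-09-12 is a listed holiday, so it moves to the next business day, 2023-09-13 (Wednesday).
The 15-business-day extension runs from 2023-09-13 to 2023-10-06.
Since 2023-10-06 is a Friday and not a holiday, the date is unchanged.
With the 10-day extension, 2023-10-06 becomes 2023-10-16.
Since 2023-10-16 is a Monday and not a holiday, the date is unchanged.
Deadline: 2023-10-16.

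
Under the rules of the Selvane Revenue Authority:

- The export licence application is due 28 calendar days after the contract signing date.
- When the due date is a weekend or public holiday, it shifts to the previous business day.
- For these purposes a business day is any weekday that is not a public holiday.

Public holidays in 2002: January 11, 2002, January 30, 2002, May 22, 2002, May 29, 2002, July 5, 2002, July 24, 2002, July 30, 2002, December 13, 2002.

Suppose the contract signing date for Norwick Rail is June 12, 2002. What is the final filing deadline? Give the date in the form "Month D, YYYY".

July 10, 2002

Trigger date June 12, 2002 + 28 calendar days = July 10, 2002.
July 10, 2002 (Wednesday) is already a business day.
Deadline: July 10, 2002.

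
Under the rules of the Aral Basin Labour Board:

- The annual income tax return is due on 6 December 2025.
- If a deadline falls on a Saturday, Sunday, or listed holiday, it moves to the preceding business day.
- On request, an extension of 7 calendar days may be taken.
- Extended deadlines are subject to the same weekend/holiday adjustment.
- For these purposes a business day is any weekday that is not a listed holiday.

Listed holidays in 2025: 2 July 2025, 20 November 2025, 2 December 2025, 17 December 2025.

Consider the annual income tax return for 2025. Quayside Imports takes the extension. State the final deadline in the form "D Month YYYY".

12 December 2025

The statutory due date is 6 December 2025.
Because 6 December 2025 is a Saturday, the deadline becomes 5 December 2025 (Friday).
Applying the 7-calendar-day extension: 5 December 2025 + 7 days = 12 December 2025.
12 December 2025 is a Friday and not a listed holiday, so it stands.
The final due date is 12 December 2025.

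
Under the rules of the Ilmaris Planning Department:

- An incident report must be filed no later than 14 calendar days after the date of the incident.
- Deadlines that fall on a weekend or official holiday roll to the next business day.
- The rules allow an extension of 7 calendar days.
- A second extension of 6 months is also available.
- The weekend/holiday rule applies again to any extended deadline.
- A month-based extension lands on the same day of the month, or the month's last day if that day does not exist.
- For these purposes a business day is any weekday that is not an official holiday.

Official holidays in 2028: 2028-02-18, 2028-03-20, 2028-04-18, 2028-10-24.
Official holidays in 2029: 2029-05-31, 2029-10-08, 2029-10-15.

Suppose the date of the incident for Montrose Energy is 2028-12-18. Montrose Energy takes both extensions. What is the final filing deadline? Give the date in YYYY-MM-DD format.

2029-07-09

Trigger date 2028-12-18 + 14 calendar days = 2029-01-01.
2029-01-01 falls on a Monday, which is a business day, so no adjustment is needed.
With the 7-day extension, 2029-01-01 becomes 2029-01-08.
2029-01-08 is a Monday and not a listed holiday, so it stands.
Add 6 months to 2029-01-08: 2029-07-08.
Because 2029-07-08 is a Sunday, the deadline becomes 2029-07-09 (Monday).
Deadline: 2029-07-09.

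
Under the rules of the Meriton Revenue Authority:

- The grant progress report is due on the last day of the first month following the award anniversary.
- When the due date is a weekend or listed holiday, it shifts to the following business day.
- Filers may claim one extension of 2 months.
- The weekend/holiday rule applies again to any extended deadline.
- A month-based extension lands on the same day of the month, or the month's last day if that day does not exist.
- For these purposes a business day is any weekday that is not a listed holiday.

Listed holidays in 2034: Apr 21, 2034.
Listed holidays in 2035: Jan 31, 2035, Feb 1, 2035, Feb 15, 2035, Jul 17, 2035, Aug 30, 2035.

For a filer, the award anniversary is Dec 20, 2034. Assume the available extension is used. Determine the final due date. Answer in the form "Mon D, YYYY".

1 month after Dec 20, 2034 is January 2035; that month ends on Jan 31, 2035.
Jan 31, 2035 is a listed holiday; the next business day is Feb 2, 2035 (Friday).
Applying the 2 months extension: 2 months after Feb 2, 2035 is Apr 2, 2035.
Since Apr 2, 2035 is a Monday and not a holiday, the date is unchanged.
The final due date is Apr 2, 2035.

Apr 2, 2035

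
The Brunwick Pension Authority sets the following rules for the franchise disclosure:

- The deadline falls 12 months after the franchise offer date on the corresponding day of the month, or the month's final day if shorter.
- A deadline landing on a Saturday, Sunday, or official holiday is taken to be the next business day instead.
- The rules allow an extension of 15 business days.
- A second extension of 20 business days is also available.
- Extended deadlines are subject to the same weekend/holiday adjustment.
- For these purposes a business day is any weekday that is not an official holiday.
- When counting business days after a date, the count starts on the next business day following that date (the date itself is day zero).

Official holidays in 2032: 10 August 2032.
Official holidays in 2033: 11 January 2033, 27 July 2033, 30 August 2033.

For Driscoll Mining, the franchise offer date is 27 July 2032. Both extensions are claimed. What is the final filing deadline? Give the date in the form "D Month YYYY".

12 months after 27 July 2032, on the same day of the month, is 27 July 2033.
Because 27 July 2033 is a listed holiday, the deadline becomes 28 July 2033 (Thursday).
The 15-business-day extension runs from 28 July 2033 to 18 August 2033.
18 August 2033 falls on a Thursday, which is a business day, so no adjustment is needed.
Applying the 20-business-day extension: 20 business days after 18 August 2033 is 16 September 2033.
16 September 2033 falls on a Friday, which is a business day, so no adjustment is needed.
So the filing is due 16 September 2033.

16 September 2033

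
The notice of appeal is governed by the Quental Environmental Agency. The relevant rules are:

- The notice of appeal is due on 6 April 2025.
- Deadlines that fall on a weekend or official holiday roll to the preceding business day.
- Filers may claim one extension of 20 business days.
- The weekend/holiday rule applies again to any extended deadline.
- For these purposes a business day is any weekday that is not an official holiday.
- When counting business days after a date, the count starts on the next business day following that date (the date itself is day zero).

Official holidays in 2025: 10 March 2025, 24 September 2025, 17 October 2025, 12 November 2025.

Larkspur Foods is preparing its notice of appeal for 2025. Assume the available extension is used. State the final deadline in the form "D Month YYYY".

The statutory due date is 6 April 2025.
6 April 2025 is a Sunday; the preceding business day is 4 April 2025 (Friday).
Applying the 20-business-day extension: 20 business days after 4 April 2025 is 2 May 2025.
2 May 2025 (Friday) is already a business day.
Final deadline: 2 May 2025.

2 May 2025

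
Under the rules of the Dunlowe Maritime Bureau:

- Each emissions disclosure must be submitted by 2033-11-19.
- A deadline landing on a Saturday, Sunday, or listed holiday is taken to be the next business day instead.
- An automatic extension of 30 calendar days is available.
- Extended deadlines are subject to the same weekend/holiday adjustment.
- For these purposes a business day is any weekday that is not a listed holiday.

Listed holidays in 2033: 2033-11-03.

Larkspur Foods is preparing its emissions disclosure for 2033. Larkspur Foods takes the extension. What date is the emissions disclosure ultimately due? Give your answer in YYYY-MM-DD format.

2033-12-21

The statutory due date is 2033-11-19.
2033-11-19 is a Saturday, so it moves to the next business day, 2033-11-21 (Monday).
Applying the 30-calendar-day extension: 2033-11-21 + 30 days = 2033-12-21.
2033-12-21 (Wednesday) is already a business day.
Final deadline: 2033-12-21.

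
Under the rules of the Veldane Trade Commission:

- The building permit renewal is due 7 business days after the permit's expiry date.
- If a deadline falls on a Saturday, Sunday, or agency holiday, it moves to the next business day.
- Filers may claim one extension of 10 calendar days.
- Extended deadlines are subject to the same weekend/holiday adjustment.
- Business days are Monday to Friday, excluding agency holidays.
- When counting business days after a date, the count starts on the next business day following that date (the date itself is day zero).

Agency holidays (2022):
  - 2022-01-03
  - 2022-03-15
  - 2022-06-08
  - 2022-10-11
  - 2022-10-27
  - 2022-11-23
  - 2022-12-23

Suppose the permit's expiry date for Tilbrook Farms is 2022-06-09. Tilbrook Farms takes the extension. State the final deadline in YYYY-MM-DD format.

Counting 7 business days after 2022-06-09 (skipping weekends and listed holidays) reaches 2022-06-20.
2022-06-20 is a Monday and not a listed holiday, so it stands.
Add the 10 calendar-day extension to 2022-06-20: 2022-06-30.
2022-06-30 falls on a Thursday, which is a business day, so no adjustment is needed.
So the filing is due 2022-06-30.

2022-06-30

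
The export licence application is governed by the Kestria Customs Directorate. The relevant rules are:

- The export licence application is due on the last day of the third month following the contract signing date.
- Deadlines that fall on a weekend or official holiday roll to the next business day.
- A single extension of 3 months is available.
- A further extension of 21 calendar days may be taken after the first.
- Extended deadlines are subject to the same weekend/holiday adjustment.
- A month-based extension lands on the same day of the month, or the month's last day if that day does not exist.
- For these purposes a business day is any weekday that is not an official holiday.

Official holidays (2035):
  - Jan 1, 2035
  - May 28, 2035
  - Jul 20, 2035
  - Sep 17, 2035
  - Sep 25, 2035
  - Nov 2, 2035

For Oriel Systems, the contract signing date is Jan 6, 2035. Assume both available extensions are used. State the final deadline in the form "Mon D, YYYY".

Aug 20, 2035

3 months after Jan 6, 2035 falls in April 2035; the last day of that month is Apr 30, 2035.
Apr 30, 2035 falls on a Monday, which is a business day, so no adjustment is needed.
Applying the 3 months extension: 3 months after Apr 30, 2035 is Jul 30, 2035.
Jul 30, 2035 is a Monday and not a listed holiday, so it stands.
The 21-calendar-day extension moves the deadline from Jul 30, 2035 to Aug 20, 2035.
Aug 20, 2035 falls on a Monday, which is a business day, so no adjustment is needed.
Final deadline: Aug 20, 2035.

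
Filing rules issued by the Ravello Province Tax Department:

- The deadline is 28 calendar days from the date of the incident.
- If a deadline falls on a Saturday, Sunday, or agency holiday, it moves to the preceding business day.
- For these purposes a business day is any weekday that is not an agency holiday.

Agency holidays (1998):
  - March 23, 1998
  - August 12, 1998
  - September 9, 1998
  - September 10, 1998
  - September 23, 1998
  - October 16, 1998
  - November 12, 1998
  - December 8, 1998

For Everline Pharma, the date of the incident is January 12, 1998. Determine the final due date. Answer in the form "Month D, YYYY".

February 9, 1998

Trigger date January 12, 1998 + 28 calendar days = February 9, 1998.
February 9, 1998 (Monday) is already a business day.
The final due date is February 9, 1998.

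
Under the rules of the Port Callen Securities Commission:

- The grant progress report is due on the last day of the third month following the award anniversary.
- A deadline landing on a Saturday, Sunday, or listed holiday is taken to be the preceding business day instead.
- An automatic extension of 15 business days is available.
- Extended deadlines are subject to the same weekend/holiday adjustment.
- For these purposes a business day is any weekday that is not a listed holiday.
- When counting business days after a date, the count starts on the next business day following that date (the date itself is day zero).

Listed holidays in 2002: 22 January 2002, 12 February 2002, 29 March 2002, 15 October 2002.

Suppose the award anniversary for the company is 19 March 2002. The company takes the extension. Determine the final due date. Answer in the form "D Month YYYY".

19 July 2002

3 months after 19 March 2002 falls in June 2002; the last day of that month is 30 June 2002.
30 June 2002 falls on a Sunday. Rolling to the preceding business day gives 28 June 2002, a Friday.
The 15-business-day extension runs from 28 June 2002 to 19 July 2002.
19 July 2002 falls on a Friday, which is a business day, so no adjustment is needed.
Final deadline: 19 July 2002.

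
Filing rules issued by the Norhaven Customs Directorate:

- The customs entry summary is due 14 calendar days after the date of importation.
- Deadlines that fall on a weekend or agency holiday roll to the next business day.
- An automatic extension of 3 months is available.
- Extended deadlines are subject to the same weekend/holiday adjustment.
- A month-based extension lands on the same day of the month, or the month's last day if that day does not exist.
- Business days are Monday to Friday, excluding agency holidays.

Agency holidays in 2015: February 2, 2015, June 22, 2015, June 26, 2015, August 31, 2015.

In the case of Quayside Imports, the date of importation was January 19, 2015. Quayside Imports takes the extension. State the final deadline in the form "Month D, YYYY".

May 4, 2015

Trigger date January 19, 2015 + 14 calendar days = February 2, 2015.
Because February 2, 2015 is a listed holiday, the deadline becomes February 3, 2015 (Tuesday).
Applying the 3 months extension: 3 months after February 3, 2015 is May 3, 2015.
May 3, 2015 is a Sunday; the next business day is May 4, 2015 (Monday).
Final deadline: May 4, 2015.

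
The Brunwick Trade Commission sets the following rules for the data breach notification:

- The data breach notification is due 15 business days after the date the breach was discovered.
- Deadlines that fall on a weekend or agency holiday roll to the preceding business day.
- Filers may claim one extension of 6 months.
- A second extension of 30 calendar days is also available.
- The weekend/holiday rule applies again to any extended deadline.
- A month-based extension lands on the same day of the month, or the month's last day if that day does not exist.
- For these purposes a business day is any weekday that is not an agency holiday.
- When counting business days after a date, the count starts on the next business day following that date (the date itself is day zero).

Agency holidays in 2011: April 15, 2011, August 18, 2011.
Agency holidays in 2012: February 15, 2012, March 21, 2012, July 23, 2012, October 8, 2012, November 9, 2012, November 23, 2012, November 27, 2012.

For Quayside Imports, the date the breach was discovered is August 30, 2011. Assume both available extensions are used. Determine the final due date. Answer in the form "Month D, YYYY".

April 19, 2012

Starting the day after August 30, 2011 and counting 15 business days lands on September 20, 2011.
September 20, 2011 falls on a Tuesday, which is a business day, so no adjustment is needed.
The 6 months extension carries September 20, 2011 to March 20, 2012.
March 20, 2012 falls on a Tuesday, which is a business day, so no adjustment is needed.
Add the 30 calendar-day extension to March 20, 2012: April 19, 2012.
April 19, 2012 falls on a Thursday, which is a business day, so no adjustment is needed.
Final deadline: April 19, 2012.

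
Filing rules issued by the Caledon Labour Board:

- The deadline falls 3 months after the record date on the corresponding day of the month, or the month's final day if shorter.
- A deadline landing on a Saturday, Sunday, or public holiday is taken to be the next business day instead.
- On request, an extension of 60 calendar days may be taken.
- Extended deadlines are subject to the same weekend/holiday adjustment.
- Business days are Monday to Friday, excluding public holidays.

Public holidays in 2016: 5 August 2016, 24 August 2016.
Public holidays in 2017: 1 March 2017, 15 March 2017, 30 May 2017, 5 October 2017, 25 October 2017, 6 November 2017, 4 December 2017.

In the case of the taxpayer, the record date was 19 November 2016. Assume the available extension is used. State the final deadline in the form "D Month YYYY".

Moving 3 months forward from 19 November 2016 on the corresponding day gives 19 February 2017.
19 February 2017 falls on a Sunday. Rolling to the next business day gives 20 February 2017, a Monday.
Add the 60 calendar-day extension to 20 February 2017: 21 April 2017.
21 April 2017 (Friday) is already a business day.
The final due date is 21 April 2017.

21 April 2017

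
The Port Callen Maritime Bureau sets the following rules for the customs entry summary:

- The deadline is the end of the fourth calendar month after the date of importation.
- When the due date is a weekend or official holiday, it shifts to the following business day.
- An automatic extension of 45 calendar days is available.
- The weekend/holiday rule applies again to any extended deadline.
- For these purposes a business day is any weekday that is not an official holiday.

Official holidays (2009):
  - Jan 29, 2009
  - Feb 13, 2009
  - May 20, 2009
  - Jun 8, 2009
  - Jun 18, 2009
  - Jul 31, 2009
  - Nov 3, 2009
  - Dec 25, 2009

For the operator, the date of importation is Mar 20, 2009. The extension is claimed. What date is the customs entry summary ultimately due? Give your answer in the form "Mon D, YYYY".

4 months after Mar 20, 2009 falls in July 2009; the last day of that month is Jul 31, 2009.
Jul 31, 2009 falls on a listed holiday. Rolling to the next business day gives Aug 3, 2009, a Monday.
Applying the 45-calendar-day extension: Aug 3, 2009 + 45 days = Sep 17, 2009.
Since Sep 17, 2009 is a Thursday and not a holiday, the date is unchanged.
So the filing is due Sep 17, 2009.

Sep 17, 2009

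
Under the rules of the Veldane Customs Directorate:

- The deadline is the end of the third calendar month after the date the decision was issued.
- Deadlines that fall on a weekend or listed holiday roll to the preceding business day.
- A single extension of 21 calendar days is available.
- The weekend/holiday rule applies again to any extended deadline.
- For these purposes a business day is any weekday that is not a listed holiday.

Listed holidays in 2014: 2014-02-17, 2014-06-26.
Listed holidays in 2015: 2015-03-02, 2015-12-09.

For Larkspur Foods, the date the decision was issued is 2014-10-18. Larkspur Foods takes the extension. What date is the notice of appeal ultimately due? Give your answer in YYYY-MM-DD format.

2015-02-20

The third month after 2014-10-18 is January 2015, whose last day is 2015-01-31.
2015-01-31 falls on a Saturday. Rolling to the preceding business day gives 2015-01-30, a Friday.
With the 21-day extension, 2015-01-30 becomes 2015-02-20.
2015-02-20 is a Friday and not a listed holiday, so it stands.
So the filing is due 2015-02-20.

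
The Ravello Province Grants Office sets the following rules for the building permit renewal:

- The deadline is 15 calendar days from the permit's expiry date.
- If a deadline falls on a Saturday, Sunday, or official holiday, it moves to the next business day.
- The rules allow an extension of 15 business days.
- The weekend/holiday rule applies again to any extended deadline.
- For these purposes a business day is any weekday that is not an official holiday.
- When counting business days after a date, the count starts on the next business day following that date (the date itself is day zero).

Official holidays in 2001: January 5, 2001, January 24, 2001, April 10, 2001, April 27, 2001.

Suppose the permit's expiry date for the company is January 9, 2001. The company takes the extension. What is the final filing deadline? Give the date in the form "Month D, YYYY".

February 15, 2001

15 calendar days after January 9, 2001 is January 24, 2001.
January 24, 2001 falls on a listed holiday. Rolling to the next business day gives January 25, 2001, a Thursday.
Counting 15 further business days from January 25, 2001 reaches February 15, 2001.
February 15, 2001 (Thursday) is already a business day.
Deadline: February 15, 2001.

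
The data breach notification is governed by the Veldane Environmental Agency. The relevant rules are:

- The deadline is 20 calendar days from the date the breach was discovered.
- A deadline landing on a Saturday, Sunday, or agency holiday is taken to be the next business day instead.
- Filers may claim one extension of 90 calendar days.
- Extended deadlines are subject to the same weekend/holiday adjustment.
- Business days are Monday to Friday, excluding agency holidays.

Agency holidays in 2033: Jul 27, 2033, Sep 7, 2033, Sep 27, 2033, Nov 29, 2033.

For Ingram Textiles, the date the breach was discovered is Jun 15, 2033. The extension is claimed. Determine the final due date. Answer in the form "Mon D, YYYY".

Oct 3, 2033

Trigger date Jun 15, 2033 + 20 calendar days = Jul 5, 2033.
Since Jul 5, 2033 is a Tuesday and not a holiday, the date is unchanged.
Applying the 90-calendar-day extension: Jul 5, 2033 + 90 days = Oct 3, 2033.
Since Oct 3, 2033 is a Monday and not a holiday, the date is unchanged.
So the filing is due Oct 3, 2033.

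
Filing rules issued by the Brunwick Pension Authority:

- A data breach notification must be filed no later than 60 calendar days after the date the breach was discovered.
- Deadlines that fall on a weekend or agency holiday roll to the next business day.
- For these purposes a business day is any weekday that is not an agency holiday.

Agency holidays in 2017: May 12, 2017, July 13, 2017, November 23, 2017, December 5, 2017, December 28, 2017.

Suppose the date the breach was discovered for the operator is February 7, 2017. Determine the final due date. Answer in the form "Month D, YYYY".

Trigger date February 7, 2017 + 60 calendar days = April 8, 2017.
April 8, 2017 is a Saturday, so it moves to the next business day, April 10, 2017 (Monday).
So the filing is due April 10, 2017.

April 10, 2017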